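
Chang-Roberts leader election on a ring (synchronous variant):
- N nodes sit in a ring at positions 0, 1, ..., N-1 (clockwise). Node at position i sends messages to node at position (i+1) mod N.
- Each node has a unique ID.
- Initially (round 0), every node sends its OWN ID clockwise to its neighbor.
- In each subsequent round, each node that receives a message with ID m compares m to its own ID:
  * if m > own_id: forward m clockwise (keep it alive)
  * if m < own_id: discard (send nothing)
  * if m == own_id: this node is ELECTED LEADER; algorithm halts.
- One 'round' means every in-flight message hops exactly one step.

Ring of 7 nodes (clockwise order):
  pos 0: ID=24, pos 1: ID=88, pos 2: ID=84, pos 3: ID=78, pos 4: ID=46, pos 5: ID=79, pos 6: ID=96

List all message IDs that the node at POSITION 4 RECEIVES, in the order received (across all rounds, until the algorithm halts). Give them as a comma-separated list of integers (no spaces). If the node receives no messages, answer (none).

Answer: 78,84,88,96

Derivation:
Round 1: pos1(id88) recv 24: drop; pos2(id84) recv 88: fwd; pos3(id78) recv 84: fwd; pos4(id46) recv 78: fwd; pos5(id79) recv 46: drop; pos6(id96) recv 79: drop; pos0(id24) recv 96: fwd
Round 2: pos3(id78) recv 88: fwd; pos4(id46) recv 84: fwd; pos5(id79) recv 78: drop; pos1(id88) recv 96: fwd
Round 3: pos4(id46) recv 88: fwd; pos5(id79) recv 84: fwd; pos2(id84) recv 96: fwd
Round 4: pos5(id79) recv 88: fwd; pos6(id96) recv 84: drop; pos3(id78) recv 96: fwd
Round 5: pos6(id96) recv 88: drop; pos4(id46) recv 96: fwd
Round 6: pos5(id79) recv 96: fwd
Round 7: pos6(id96) recv 96: ELECTED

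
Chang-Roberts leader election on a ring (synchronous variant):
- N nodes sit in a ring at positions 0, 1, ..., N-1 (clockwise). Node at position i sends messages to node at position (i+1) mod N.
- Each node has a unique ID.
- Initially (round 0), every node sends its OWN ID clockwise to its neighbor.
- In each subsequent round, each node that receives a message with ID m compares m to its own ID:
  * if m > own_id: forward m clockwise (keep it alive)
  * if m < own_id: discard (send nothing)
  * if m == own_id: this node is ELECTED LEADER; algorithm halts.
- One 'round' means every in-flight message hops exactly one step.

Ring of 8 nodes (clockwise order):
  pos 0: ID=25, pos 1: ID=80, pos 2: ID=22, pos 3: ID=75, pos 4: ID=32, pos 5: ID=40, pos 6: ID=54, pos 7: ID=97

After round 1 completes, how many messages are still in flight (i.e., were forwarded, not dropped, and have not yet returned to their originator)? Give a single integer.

Answer: 3

Derivation:
Round 1: pos1(id80) recv 25: drop; pos2(id22) recv 80: fwd; pos3(id75) recv 22: drop; pos4(id32) recv 75: fwd; pos5(id40) recv 32: drop; pos6(id54) recv 40: drop; pos7(id97) recv 54: drop; pos0(id25) recv 97: fwd
After round 1: 3 messages still in flight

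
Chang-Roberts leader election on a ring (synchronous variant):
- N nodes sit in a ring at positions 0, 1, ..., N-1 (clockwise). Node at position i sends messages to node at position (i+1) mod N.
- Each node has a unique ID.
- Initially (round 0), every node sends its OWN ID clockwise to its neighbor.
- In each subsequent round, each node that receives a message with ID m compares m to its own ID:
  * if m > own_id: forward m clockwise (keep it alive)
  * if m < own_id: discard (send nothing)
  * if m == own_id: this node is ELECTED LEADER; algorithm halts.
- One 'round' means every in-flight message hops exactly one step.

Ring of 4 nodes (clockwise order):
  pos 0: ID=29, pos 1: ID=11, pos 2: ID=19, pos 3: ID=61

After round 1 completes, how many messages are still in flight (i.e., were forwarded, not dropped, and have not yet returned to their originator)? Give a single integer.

Answer: 2

Derivation:
Round 1: pos1(id11) recv 29: fwd; pos2(id19) recv 11: drop; pos3(id61) recv 19: drop; pos0(id29) recv 61: fwd
After round 1: 2 messages still in flight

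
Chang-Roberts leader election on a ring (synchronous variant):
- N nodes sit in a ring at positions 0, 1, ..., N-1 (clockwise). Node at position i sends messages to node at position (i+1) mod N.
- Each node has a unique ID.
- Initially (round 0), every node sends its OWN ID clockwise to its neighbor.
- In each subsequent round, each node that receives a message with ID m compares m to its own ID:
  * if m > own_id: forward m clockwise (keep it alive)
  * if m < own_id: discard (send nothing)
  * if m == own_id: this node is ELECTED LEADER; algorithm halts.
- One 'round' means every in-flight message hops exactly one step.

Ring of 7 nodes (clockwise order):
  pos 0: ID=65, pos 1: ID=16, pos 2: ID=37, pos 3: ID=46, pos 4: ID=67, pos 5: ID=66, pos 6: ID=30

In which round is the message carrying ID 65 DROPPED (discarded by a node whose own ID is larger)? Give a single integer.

Round 1: pos1(id16) recv 65: fwd; pos2(id37) recv 16: drop; pos3(id46) recv 37: drop; pos4(id67) recv 46: drop; pos5(id66) recv 67: fwd; pos6(id30) recv 66: fwd; pos0(id65) recv 30: drop
Round 2: pos2(id37) recv 65: fwd; pos6(id30) recv 67: fwd; pos0(id65) recv 66: fwd
Round 3: pos3(id46) recv 65: fwd; pos0(id65) recv 67: fwd; pos1(id16) recv 66: fwd
Round 4: pos4(id67) recv 65: drop; pos1(id16) recv 67: fwd; pos2(id37) recv 66: fwd
Round 5: pos2(id37) recv 67: fwd; pos3(id46) recv 66: fwd
Round 6: pos3(id46) recv 67: fwd; pos4(id67) recv 66: drop
Round 7: pos4(id67) recv 67: ELECTED
Message ID 65 originates at pos 0; dropped at pos 4 in round 4

Answer: 4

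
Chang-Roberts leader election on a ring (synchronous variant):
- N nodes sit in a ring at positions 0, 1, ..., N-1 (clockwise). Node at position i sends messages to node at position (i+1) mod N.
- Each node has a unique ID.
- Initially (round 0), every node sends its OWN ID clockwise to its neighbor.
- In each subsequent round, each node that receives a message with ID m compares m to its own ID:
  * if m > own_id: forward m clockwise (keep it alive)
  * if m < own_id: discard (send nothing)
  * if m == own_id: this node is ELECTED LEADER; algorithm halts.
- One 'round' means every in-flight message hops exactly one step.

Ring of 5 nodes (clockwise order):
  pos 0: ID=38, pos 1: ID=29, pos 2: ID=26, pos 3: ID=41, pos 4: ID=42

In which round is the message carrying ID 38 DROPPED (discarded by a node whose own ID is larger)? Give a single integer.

Answer: 3

Derivation:
Round 1: pos1(id29) recv 38: fwd; pos2(id26) recv 29: fwd; pos3(id41) recv 26: drop; pos4(id42) recv 41: drop; pos0(id38) recv 42: fwd
Round 2: pos2(id26) recv 38: fwd; pos3(id41) recv 29: drop; pos1(id29) recv 42: fwd
Round 3: pos3(id41) recv 38: drop; pos2(id26) recv 42: fwd
Round 4: pos3(id41) recv 42: fwd
Round 5: pos4(id42) recv 42: ELECTED
Message ID 38 originates at pos 0; dropped at pos 3 in round 3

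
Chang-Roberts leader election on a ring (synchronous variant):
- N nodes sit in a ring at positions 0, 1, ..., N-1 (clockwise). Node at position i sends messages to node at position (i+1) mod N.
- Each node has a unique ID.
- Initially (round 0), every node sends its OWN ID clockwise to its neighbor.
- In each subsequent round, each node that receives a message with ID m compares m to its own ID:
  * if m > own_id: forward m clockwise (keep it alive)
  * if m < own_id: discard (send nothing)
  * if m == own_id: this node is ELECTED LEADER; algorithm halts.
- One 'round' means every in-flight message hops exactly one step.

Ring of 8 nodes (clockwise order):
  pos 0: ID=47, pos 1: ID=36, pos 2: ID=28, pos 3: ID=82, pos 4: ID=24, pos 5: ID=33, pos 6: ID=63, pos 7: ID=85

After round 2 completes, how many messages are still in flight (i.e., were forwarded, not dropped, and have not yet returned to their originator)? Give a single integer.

Answer: 3

Derivation:
Round 1: pos1(id36) recv 47: fwd; pos2(id28) recv 36: fwd; pos3(id82) recv 28: drop; pos4(id24) recv 82: fwd; pos5(id33) recv 24: drop; pos6(id63) recv 33: drop; pos7(id85) recv 63: drop; pos0(id47) recv 85: fwd
Round 2: pos2(id28) recv 47: fwd; pos3(id82) recv 36: drop; pos5(id33) recv 82: fwd; pos1(id36) recv 85: fwd
After round 2: 3 messages still in flight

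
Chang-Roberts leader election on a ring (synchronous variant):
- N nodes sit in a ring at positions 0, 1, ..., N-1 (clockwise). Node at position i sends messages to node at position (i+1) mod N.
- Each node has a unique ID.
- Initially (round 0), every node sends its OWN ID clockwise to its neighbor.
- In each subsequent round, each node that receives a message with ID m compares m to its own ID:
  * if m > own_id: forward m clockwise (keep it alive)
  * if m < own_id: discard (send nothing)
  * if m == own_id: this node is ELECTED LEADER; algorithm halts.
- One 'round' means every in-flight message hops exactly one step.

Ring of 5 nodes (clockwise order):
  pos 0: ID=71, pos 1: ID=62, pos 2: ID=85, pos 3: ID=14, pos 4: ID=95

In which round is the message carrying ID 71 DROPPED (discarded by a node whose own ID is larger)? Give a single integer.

Round 1: pos1(id62) recv 71: fwd; pos2(id85) recv 62: drop; pos3(id14) recv 85: fwd; pos4(id95) recv 14: drop; pos0(id71) recv 95: fwd
Round 2: pos2(id85) recv 71: drop; pos4(id95) recv 85: drop; pos1(id62) recv 95: fwd
Round 3: pos2(id85) recv 95: fwd
Round 4: pos3(id14) recv 95: fwd
Round 5: pos4(id95) recv 95: ELECTED
Message ID 71 originates at pos 0; dropped at pos 2 in round 2

Answer: 2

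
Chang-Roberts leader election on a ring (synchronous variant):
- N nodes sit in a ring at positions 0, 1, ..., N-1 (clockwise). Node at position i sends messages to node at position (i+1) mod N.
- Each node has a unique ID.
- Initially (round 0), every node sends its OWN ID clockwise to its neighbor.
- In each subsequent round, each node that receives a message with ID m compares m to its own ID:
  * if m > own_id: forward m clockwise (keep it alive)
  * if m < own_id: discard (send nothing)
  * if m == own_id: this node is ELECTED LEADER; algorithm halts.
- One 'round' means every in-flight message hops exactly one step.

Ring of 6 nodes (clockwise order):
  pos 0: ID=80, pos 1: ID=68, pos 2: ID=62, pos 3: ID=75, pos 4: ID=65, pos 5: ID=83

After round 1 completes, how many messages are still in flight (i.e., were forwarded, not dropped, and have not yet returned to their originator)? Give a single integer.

Round 1: pos1(id68) recv 80: fwd; pos2(id62) recv 68: fwd; pos3(id75) recv 62: drop; pos4(id65) recv 75: fwd; pos5(id83) recv 65: drop; pos0(id80) recv 83: fwd
After round 1: 4 messages still in flight

Answer: 4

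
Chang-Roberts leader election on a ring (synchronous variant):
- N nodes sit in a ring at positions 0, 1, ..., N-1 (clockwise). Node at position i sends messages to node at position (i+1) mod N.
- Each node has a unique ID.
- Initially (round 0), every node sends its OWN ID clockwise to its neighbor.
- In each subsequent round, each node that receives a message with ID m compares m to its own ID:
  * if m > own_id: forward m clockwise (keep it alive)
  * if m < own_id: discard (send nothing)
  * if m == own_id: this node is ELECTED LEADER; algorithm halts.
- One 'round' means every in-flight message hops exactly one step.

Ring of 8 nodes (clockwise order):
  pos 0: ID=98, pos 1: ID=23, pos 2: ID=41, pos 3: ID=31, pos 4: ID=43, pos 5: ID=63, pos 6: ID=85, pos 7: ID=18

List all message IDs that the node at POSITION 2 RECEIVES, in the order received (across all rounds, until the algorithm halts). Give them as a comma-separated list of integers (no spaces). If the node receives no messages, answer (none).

Answer: 23,98

Derivation:
Round 1: pos1(id23) recv 98: fwd; pos2(id41) recv 23: drop; pos3(id31) recv 41: fwd; pos4(id43) recv 31: drop; pos5(id63) recv 43: drop; pos6(id85) recv 63: drop; pos7(id18) recv 85: fwd; pos0(id98) recv 18: drop
Round 2: pos2(id41) recv 98: fwd; pos4(id43) recv 41: drop; pos0(id98) recv 85: drop
Round 3: pos3(id31) recv 98: fwd
Round 4: pos4(id43) recv 98: fwd
Round 5: pos5(id63) recv 98: fwd
Round 6: pos6(id85) recv 98: fwd
Round 7: pos7(id18) recv 98: fwd
Round 8: pos0(id98) recv 98: ELECTED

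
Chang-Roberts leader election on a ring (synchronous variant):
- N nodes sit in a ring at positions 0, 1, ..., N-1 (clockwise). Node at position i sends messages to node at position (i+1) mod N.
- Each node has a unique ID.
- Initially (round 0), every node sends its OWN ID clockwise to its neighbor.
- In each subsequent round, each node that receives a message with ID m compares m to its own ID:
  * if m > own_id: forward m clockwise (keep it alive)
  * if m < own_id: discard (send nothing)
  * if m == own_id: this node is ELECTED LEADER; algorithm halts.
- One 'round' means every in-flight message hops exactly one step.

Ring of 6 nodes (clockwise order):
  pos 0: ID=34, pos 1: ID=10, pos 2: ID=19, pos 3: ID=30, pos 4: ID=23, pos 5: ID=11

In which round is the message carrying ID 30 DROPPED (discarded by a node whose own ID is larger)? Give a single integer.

Answer: 3

Derivation:
Round 1: pos1(id10) recv 34: fwd; pos2(id19) recv 10: drop; pos3(id30) recv 19: drop; pos4(id23) recv 30: fwd; pos5(id11) recv 23: fwd; pos0(id34) recv 11: drop
Round 2: pos2(id19) recv 34: fwd; pos5(id11) recv 30: fwd; pos0(id34) recv 23: drop
Round 3: pos3(id30) recv 34: fwd; pos0(id34) recv 30: drop
Round 4: pos4(id23) recv 34: fwd
Round 5: pos5(id11) recv 34: fwd
Round 6: pos0(id34) recv 34: ELECTED
Message ID 30 originates at pos 3; dropped at pos 0 in round 3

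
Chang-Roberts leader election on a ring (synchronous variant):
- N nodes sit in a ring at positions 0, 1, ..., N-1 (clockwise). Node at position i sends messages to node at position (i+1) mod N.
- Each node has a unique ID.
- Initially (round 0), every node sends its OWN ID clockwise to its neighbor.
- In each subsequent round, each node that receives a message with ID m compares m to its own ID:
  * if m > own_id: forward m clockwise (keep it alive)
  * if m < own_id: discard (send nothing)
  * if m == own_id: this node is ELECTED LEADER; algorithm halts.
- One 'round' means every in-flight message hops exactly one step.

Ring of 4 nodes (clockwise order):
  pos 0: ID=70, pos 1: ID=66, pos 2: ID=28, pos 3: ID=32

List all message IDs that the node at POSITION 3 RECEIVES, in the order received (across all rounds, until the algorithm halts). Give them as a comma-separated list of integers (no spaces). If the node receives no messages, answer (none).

Round 1: pos1(id66) recv 70: fwd; pos2(id28) recv 66: fwd; pos3(id32) recv 28: drop; pos0(id70) recv 32: drop
Round 2: pos2(id28) recv 70: fwd; pos3(id32) recv 66: fwd
Round 3: pos3(id32) recv 70: fwd; pos0(id70) recv 66: drop
Round 4: pos0(id70) recv 70: ELECTED

Answer: 28,66,70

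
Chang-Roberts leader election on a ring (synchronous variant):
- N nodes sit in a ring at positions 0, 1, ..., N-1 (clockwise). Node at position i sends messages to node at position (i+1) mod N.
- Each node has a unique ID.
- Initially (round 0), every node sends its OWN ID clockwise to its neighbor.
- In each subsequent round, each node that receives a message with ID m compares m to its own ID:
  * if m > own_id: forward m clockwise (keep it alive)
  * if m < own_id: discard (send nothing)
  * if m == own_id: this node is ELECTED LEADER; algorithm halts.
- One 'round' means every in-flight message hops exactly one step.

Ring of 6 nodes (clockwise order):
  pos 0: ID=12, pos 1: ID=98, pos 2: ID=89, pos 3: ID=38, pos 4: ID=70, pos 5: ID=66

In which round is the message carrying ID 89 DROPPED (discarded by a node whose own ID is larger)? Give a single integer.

Round 1: pos1(id98) recv 12: drop; pos2(id89) recv 98: fwd; pos3(id38) recv 89: fwd; pos4(id70) recv 38: drop; pos5(id66) recv 70: fwd; pos0(id12) recv 66: fwd
Round 2: pos3(id38) recv 98: fwd; pos4(id70) recv 89: fwd; pos0(id12) recv 70: fwd; pos1(id98) recv 66: drop
Round 3: pos4(id70) recv 98: fwd; pos5(id66) recv 89: fwd; pos1(id98) recv 70: drop
Round 4: pos5(id66) recv 98: fwd; pos0(id12) recv 89: fwd
Round 5: pos0(id12) recv 98: fwd; pos1(id98) recv 89: drop
Round 6: pos1(id98) recv 98: ELECTED
Message ID 89 originates at pos 2; dropped at pos 1 in round 5

Answer: 5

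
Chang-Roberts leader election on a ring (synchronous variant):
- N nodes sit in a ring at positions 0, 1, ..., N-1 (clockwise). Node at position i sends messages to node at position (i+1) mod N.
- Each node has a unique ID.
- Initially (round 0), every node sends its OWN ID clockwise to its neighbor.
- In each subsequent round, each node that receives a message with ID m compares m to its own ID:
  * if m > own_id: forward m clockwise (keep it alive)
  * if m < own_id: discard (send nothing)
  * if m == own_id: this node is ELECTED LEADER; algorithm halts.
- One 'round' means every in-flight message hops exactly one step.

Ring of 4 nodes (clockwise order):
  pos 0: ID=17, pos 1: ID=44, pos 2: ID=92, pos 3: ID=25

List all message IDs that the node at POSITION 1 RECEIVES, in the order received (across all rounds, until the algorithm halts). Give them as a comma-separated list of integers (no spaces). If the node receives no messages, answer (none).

Answer: 17,25,92

Derivation:
Round 1: pos1(id44) recv 17: drop; pos2(id92) recv 44: drop; pos3(id25) recv 92: fwd; pos0(id17) recv 25: fwd
Round 2: pos0(id17) recv 92: fwd; pos1(id44) recv 25: drop
Round 3: pos1(id44) recv 92: fwd
Round 4: pos2(id92) recv 92: ELECTED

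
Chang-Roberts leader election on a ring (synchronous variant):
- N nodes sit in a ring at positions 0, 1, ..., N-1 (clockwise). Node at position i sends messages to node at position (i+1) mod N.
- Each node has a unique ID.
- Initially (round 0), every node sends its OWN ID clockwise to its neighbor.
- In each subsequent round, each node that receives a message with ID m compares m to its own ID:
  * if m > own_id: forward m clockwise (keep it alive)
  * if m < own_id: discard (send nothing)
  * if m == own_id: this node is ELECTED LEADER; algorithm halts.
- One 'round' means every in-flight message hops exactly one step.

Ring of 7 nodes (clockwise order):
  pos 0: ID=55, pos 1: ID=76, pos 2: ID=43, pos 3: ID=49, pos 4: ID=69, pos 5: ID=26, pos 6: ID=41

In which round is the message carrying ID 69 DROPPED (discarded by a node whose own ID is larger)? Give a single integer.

Round 1: pos1(id76) recv 55: drop; pos2(id43) recv 76: fwd; pos3(id49) recv 43: drop; pos4(id69) recv 49: drop; pos5(id26) recv 69: fwd; pos6(id41) recv 26: drop; pos0(id55) recv 41: drop
Round 2: pos3(id49) recv 76: fwd; pos6(id41) recv 69: fwd
Round 3: pos4(id69) recv 76: fwd; pos0(id55) recv 69: fwd
Round 4: pos5(id26) recv 76: fwd; pos1(id76) recv 69: drop
Round 5: pos6(id41) recv 76: fwd
Round 6: pos0(id55) recv 76: fwd
Round 7: pos1(id76) recv 76: ELECTED
Message ID 69 originates at pos 4; dropped at pos 1 in round 4

Answer: 4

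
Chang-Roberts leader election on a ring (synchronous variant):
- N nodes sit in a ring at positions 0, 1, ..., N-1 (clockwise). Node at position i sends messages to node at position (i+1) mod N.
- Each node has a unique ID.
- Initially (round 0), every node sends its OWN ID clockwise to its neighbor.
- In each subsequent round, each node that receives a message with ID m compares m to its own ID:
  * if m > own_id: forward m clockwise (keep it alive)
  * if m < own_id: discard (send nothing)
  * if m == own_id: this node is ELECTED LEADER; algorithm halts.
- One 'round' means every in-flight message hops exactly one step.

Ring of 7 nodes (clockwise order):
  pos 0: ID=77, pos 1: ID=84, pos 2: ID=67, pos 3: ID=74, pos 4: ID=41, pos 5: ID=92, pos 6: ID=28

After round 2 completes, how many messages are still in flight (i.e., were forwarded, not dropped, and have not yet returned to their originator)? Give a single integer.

Answer: 2

Derivation:
Round 1: pos1(id84) recv 77: drop; pos2(id67) recv 84: fwd; pos3(id74) recv 67: drop; pos4(id41) recv 74: fwd; pos5(id92) recv 41: drop; pos6(id28) recv 92: fwd; pos0(id77) recv 28: drop
Round 2: pos3(id74) recv 84: fwd; pos5(id92) recv 74: drop; pos0(id77) recv 92: fwd
After round 2: 2 messages still in flight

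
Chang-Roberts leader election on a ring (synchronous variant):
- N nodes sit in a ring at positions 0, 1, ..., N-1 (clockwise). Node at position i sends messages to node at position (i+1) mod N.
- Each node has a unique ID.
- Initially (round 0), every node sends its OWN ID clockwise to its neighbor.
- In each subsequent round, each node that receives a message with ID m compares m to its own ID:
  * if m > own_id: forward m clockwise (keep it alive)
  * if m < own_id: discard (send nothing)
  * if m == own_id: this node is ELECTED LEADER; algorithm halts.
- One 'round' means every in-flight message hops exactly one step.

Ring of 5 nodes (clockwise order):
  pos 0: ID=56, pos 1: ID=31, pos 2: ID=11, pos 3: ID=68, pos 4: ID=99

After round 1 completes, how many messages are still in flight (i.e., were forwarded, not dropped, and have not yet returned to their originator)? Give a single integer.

Answer: 3

Derivation:
Round 1: pos1(id31) recv 56: fwd; pos2(id11) recv 31: fwd; pos3(id68) recv 11: drop; pos4(id99) recv 68: drop; pos0(id56) recv 99: fwd
After round 1: 3 messages still in flight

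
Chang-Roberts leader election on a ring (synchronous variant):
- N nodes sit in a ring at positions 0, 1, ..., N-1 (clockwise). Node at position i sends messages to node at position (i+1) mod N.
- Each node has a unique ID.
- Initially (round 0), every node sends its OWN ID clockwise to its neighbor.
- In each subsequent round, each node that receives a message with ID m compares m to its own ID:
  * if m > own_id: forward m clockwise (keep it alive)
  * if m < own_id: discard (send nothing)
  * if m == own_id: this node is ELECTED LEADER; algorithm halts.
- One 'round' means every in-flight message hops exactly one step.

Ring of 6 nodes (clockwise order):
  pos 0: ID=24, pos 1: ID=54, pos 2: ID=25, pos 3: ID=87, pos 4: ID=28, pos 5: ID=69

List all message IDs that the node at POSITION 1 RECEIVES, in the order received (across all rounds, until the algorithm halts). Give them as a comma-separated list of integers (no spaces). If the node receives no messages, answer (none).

Answer: 24,69,87

Derivation:
Round 1: pos1(id54) recv 24: drop; pos2(id25) recv 54: fwd; pos3(id87) recv 25: drop; pos4(id28) recv 87: fwd; pos5(id69) recv 28: drop; pos0(id24) recv 69: fwd
Round 2: pos3(id87) recv 54: drop; pos5(id69) recv 87: fwd; pos1(id54) recv 69: fwd
Round 3: pos0(id24) recv 87: fwd; pos2(id25) recv 69: fwd
Round 4: pos1(id54) recv 87: fwd; pos3(id87) recv 69: drop
Round 5: pos2(id25) recv 87: fwd
Round 6: pos3(id87) recv 87: ELECTED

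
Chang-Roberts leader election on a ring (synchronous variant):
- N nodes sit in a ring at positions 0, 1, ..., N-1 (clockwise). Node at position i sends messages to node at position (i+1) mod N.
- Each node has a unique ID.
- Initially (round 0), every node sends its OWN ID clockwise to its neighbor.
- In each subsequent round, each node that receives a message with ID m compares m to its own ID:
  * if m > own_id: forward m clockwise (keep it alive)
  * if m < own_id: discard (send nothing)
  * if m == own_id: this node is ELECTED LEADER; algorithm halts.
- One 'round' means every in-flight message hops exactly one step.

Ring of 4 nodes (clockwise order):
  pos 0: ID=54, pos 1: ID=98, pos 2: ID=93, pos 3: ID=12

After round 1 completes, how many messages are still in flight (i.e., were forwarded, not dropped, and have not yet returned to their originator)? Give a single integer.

Round 1: pos1(id98) recv 54: drop; pos2(id93) recv 98: fwd; pos3(id12) recv 93: fwd; pos0(id54) recv 12: drop
After round 1: 2 messages still in flight

Answer: 2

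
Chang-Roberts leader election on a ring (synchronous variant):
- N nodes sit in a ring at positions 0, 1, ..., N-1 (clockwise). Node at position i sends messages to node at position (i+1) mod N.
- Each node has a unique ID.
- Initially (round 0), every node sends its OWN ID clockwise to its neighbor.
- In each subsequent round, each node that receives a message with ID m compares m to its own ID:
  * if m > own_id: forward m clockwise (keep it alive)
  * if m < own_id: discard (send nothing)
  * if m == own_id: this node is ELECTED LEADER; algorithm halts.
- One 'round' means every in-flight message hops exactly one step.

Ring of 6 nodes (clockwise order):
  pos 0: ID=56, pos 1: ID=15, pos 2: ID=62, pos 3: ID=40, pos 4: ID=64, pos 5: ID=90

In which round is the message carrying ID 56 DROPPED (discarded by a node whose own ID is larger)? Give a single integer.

Answer: 2

Derivation:
Round 1: pos1(id15) recv 56: fwd; pos2(id62) recv 15: drop; pos3(id40) recv 62: fwd; pos4(id64) recv 40: drop; pos5(id90) recv 64: drop; pos0(id56) recv 90: fwd
Round 2: pos2(id62) recv 56: drop; pos4(id64) recv 62: drop; pos1(id15) recv 90: fwd
Round 3: pos2(id62) recv 90: fwd
Round 4: pos3(id40) recv 90: fwd
Round 5: pos4(id64) recv 90: fwd
Round 6: pos5(id90) recv 90: ELECTED
Message ID 56 originates at pos 0; dropped at pos 2 in round 2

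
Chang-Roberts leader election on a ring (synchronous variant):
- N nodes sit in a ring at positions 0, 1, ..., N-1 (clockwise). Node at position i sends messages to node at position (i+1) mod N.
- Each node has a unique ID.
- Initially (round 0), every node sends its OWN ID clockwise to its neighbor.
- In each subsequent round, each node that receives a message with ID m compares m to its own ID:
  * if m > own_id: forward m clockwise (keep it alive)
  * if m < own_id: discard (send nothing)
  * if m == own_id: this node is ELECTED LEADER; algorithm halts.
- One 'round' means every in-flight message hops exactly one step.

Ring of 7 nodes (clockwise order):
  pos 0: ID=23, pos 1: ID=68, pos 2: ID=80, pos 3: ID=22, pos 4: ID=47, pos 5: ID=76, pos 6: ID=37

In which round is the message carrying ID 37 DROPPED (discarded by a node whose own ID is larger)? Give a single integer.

Round 1: pos1(id68) recv 23: drop; pos2(id80) recv 68: drop; pos3(id22) recv 80: fwd; pos4(id47) recv 22: drop; pos5(id76) recv 47: drop; pos6(id37) recv 76: fwd; pos0(id23) recv 37: fwd
Round 2: pos4(id47) recv 80: fwd; pos0(id23) recv 76: fwd; pos1(id68) recv 37: drop
Round 3: pos5(id76) recv 80: fwd; pos1(id68) recv 76: fwd
Round 4: pos6(id37) recv 80: fwd; pos2(id80) recv 76: drop
Round 5: pos0(id23) recv 80: fwd
Round 6: pos1(id68) recv 80: fwd
Round 7: pos2(id80) recv 80: ELECTED
Message ID 37 originates at pos 6; dropped at pos 1 in round 2

Answer: 2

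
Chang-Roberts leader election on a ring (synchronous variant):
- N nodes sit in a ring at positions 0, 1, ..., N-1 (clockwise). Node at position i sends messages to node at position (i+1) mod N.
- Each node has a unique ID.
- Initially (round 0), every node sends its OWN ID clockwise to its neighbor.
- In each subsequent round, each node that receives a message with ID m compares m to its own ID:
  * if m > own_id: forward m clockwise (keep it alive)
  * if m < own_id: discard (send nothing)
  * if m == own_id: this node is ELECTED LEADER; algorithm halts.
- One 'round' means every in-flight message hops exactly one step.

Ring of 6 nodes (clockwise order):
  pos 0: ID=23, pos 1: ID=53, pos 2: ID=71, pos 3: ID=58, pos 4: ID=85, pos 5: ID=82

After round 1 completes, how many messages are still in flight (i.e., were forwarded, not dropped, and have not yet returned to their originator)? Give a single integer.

Answer: 3

Derivation:
Round 1: pos1(id53) recv 23: drop; pos2(id71) recv 53: drop; pos3(id58) recv 71: fwd; pos4(id85) recv 58: drop; pos5(id82) recv 85: fwd; pos0(id23) recv 82: fwd
After round 1: 3 messages still in flight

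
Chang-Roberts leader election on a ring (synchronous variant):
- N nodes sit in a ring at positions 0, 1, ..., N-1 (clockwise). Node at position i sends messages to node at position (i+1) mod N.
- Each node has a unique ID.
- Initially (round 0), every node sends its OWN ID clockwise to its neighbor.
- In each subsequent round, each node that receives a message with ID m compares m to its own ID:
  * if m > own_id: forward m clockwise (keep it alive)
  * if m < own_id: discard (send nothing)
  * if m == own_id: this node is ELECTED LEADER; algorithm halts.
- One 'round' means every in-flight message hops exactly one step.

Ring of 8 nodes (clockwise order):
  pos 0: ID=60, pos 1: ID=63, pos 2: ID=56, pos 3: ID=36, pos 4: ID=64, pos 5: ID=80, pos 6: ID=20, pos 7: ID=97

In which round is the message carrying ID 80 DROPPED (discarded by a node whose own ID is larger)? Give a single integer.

Round 1: pos1(id63) recv 60: drop; pos2(id56) recv 63: fwd; pos3(id36) recv 56: fwd; pos4(id64) recv 36: drop; pos5(id80) recv 64: drop; pos6(id20) recv 80: fwd; pos7(id97) recv 20: drop; pos0(id60) recv 97: fwd
Round 2: pos3(id36) recv 63: fwd; pos4(id64) recv 56: drop; pos7(id97) recv 80: drop; pos1(id63) recv 97: fwd
Round 3: pos4(id64) recv 63: drop; pos2(id56) recv 97: fwd
Round 4: pos3(id36) recv 97: fwd
Round 5: pos4(id64) recv 97: fwd
Round 6: pos5(id80) recv 97: fwd
Round 7: pos6(id20) recv 97: fwd
Round 8: pos7(id97) recv 97: ELECTED
Message ID 80 originates at pos 5; dropped at pos 7 in round 2

Answer: 2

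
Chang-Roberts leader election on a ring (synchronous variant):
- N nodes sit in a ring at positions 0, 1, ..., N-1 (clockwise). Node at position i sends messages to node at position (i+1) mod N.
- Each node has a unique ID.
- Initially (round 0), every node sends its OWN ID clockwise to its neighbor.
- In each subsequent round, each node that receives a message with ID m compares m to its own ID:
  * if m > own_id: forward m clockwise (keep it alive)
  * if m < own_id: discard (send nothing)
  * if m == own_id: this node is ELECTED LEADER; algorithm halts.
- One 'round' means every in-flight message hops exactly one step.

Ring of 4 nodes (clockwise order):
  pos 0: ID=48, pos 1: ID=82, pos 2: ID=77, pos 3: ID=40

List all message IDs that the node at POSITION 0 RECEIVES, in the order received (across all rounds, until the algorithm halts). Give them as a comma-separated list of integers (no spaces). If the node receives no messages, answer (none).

Answer: 40,77,82

Derivation:
Round 1: pos1(id82) recv 48: drop; pos2(id77) recv 82: fwd; pos3(id40) recv 77: fwd; pos0(id48) recv 40: drop
Round 2: pos3(id40) recv 82: fwd; pos0(id48) recv 77: fwd
Round 3: pos0(id48) recv 82: fwd; pos1(id82) recv 77: drop
Round 4: pos1(id82) recv 82: ELECTED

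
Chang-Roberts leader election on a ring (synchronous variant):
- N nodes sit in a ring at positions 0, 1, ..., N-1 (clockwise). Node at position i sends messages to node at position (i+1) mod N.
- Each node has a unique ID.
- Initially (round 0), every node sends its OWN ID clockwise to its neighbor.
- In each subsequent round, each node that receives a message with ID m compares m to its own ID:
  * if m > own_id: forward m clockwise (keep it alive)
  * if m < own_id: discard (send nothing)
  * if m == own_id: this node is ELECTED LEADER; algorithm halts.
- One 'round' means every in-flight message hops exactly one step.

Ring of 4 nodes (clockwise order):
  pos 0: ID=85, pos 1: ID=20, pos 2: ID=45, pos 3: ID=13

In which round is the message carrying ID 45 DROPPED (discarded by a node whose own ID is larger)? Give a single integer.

Round 1: pos1(id20) recv 85: fwd; pos2(id45) recv 20: drop; pos3(id13) recv 45: fwd; pos0(id85) recv 13: drop
Round 2: pos2(id45) recv 85: fwd; pos0(id85) recv 45: drop
Round 3: pos3(id13) recv 85: fwd
Round 4: pos0(id85) recv 85: ELECTED
Message ID 45 originates at pos 2; dropped at pos 0 in round 2

Answer: 2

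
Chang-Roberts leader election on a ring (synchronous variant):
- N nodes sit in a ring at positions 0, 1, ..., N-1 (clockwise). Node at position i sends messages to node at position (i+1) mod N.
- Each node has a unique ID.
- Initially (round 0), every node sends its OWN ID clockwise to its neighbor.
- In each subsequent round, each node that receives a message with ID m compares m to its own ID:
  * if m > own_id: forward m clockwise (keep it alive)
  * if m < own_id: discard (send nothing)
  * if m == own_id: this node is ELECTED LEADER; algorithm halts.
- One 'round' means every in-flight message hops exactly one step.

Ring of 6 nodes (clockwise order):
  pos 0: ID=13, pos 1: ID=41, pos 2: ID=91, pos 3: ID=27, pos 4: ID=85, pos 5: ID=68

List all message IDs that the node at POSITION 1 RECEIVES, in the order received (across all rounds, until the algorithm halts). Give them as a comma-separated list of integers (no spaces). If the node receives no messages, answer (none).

Answer: 13,68,85,91

Derivation:
Round 1: pos1(id41) recv 13: drop; pos2(id91) recv 41: drop; pos3(id27) recv 91: fwd; pos4(id85) recv 27: drop; pos5(id68) recv 85: fwd; pos0(id13) recv 68: fwd
Round 2: pos4(id85) recv 91: fwd; pos0(id13) recv 85: fwd; pos1(id41) recv 68: fwd
Round 3: pos5(id68) recv 91: fwd; pos1(id41) recv 85: fwd; pos2(id91) recv 68: drop
Round 4: pos0(id13) recv 91: fwd; pos2(id91) recv 85: drop
Round 5: pos1(id41) recv 91: fwd
Round 6: pos2(id91) recv 91: ELECTED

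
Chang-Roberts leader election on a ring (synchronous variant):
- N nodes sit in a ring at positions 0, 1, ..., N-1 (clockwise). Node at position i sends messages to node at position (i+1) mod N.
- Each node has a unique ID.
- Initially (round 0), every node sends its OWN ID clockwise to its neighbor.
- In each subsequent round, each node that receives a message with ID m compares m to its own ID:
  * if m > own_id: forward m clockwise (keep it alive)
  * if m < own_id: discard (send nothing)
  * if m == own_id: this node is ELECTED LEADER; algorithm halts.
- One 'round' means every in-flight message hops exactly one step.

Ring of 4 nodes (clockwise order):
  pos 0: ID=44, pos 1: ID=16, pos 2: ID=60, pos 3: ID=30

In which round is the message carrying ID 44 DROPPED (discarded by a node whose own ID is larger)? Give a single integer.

Answer: 2

Derivation:
Round 1: pos1(id16) recv 44: fwd; pos2(id60) recv 16: drop; pos3(id30) recv 60: fwd; pos0(id44) recv 30: drop
Round 2: pos2(id60) recv 44: drop; pos0(id44) recv 60: fwd
Round 3: pos1(id16) recv 60: fwd
Round 4: pos2(id60) recv 60: ELECTED
Message ID 44 originates at pos 0; dropped at pos 2 in round 2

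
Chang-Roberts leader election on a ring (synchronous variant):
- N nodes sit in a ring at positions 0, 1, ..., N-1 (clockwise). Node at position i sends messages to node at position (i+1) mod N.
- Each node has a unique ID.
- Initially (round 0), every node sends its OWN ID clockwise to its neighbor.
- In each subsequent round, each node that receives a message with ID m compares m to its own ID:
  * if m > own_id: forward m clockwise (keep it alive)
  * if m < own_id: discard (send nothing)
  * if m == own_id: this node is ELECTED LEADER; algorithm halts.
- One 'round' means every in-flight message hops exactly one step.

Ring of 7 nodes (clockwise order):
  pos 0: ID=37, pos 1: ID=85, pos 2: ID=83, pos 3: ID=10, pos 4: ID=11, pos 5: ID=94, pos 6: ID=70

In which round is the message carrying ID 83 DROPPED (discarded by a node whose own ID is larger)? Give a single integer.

Answer: 3

Derivation:
Round 1: pos1(id85) recv 37: drop; pos2(id83) recv 85: fwd; pos3(id10) recv 83: fwd; pos4(id11) recv 10: drop; pos5(id94) recv 11: drop; pos6(id70) recv 94: fwd; pos0(id37) recv 70: fwd
Round 2: pos3(id10) recv 85: fwd; pos4(id11) recv 83: fwd; pos0(id37) recv 94: fwd; pos1(id85) recv 70: drop
Round 3: pos4(id11) recv 85: fwd; pos5(id94) recv 83: drop; pos1(id85) recv 94: fwd
Round 4: pos5(id94) recv 85: drop; pos2(id83) recv 94: fwd
Round 5: pos3(id10) recv 94: fwd
Round 6: pos4(id11) recv 94: fwd
Round 7: pos5(id94) recv 94: ELECTED
Message ID 83 originates at pos 2; dropped at pos 5 in round 3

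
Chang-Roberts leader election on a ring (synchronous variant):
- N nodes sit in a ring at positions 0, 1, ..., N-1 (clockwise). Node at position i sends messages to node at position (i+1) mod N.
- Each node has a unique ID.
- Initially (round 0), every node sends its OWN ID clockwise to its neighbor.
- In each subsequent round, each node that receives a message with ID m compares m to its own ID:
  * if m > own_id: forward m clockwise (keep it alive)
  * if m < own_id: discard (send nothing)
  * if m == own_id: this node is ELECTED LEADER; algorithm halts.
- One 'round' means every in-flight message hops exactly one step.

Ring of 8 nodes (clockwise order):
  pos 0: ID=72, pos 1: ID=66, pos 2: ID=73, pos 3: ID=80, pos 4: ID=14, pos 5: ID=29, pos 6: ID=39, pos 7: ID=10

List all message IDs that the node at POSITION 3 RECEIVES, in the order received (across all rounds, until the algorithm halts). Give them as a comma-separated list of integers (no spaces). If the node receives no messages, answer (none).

Answer: 73,80

Derivation:
Round 1: pos1(id66) recv 72: fwd; pos2(id73) recv 66: drop; pos3(id80) recv 73: drop; pos4(id14) recv 80: fwd; pos5(id29) recv 14: drop; pos6(id39) recv 29: drop; pos7(id10) recv 39: fwd; pos0(id72) recv 10: drop
Round 2: pos2(id73) recv 72: drop; pos5(id29) recv 80: fwd; pos0(id72) recv 39: drop
Round 3: pos6(id39) recv 80: fwd
Round 4: pos7(id10) recv 80: fwd
Round 5: pos0(id72) recv 80: fwd
Round 6: pos1(id66) recv 80: fwd
Round 7: pos2(id73) recv 80: fwd
Round 8: pos3(id80) recv 80: ELECTED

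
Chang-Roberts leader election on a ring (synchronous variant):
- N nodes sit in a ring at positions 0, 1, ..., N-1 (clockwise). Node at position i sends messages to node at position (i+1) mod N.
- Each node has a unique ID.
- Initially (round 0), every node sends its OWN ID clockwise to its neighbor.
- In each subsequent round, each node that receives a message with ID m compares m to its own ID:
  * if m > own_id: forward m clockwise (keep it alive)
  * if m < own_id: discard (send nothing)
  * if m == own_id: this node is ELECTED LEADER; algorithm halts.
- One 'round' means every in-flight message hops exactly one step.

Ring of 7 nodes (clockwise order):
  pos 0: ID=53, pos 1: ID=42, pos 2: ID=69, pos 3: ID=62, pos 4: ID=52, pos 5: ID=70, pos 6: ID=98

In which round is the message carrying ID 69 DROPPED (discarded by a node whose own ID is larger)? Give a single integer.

Answer: 3

Derivation:
Round 1: pos1(id42) recv 53: fwd; pos2(id69) recv 42: drop; pos3(id62) recv 69: fwd; pos4(id52) recv 62: fwd; pos5(id70) recv 52: drop; pos6(id98) recv 70: drop; pos0(id53) recv 98: fwd
Round 2: pos2(id69) recv 53: drop; pos4(id52) recv 69: fwd; pos5(id70) recv 62: drop; pos1(id42) recv 98: fwd
Round 3: pos5(id70) recv 69: drop; pos2(id69) recv 98: fwd
Round 4: pos3(id62) recv 98: fwd
Round 5: pos4(id52) recv 98: fwd
Round 6: pos5(id70) recv 98: fwd
Round 7: pos6(id98) recv 98: ELECTED
Message ID 69 originates at pos 2; dropped at pos 5 in round 3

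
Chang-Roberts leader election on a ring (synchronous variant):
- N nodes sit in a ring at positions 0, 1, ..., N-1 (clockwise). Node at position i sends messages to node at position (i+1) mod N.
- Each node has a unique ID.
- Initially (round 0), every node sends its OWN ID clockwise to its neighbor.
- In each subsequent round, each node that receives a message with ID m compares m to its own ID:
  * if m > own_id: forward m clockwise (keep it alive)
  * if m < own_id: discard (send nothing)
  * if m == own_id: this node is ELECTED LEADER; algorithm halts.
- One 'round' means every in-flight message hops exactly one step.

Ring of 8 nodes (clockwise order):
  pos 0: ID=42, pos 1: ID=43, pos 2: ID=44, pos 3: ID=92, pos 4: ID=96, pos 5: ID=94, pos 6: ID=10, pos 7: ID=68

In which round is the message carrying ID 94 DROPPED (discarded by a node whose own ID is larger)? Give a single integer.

Answer: 7

Derivation:
Round 1: pos1(id43) recv 42: drop; pos2(id44) recv 43: drop; pos3(id92) recv 44: drop; pos4(id96) recv 92: drop; pos5(id94) recv 96: fwd; pos6(id10) recv 94: fwd; pos7(id68) recv 10: drop; pos0(id42) recv 68: fwd
Round 2: pos6(id10) recv 96: fwd; pos7(id68) recv 94: fwd; pos1(id43) recv 68: fwd
Round 3: pos7(id68) recv 96: fwd; pos0(id42) recv 94: fwd; pos2(id44) recv 68: fwd
Round 4: pos0(id42) recv 96: fwd; pos1(id43) recv 94: fwd; pos3(id92) recv 68: drop
Round 5: pos1(id43) recv 96: fwd; pos2(id44) recv 94: fwd
Round 6: pos2(id44) recv 96: fwd; pos3(id92) recv 94: fwd
Round 7: pos3(id92) recv 96: fwd; pos4(id96) recv 94: drop
Round 8: pos4(id96) recv 96: ELECTED
Message ID 94 originates at pos 5; dropped at pos 4 in round 7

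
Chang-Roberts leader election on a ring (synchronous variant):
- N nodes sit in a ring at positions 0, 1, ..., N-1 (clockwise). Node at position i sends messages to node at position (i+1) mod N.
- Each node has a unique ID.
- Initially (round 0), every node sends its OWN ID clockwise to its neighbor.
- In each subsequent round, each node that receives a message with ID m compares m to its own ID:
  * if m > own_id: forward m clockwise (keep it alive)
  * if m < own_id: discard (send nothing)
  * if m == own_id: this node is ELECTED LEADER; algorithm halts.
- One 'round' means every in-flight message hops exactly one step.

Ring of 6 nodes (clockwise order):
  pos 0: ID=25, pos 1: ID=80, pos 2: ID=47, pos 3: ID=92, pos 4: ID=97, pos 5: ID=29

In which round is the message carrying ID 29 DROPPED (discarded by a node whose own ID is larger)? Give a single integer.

Answer: 2

Derivation:
Round 1: pos1(id80) recv 25: drop; pos2(id47) recv 80: fwd; pos3(id92) recv 47: drop; pos4(id97) recv 92: drop; pos5(id29) recv 97: fwd; pos0(id25) recv 29: fwd
Round 2: pos3(id92) recv 80: drop; pos0(id25) recv 97: fwd; pos1(id80) recv 29: drop
Round 3: pos1(id80) recv 97: fwd
Round 4: pos2(id47) recv 97: fwd
Round 5: pos3(id92) recv 97: fwd
Round 6: pos4(id97) recv 97: ELECTED
Message ID 29 originates at pos 5; dropped at pos 1 in round 2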